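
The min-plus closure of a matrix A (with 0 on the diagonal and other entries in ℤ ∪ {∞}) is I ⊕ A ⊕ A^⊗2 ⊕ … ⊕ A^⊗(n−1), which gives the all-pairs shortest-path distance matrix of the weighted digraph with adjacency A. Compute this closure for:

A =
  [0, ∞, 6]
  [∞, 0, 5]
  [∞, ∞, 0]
Closure =
  [0, ∞, 6]
  [∞, 0, 5]
  [∞, ∞, 0]

This is the Floyd-Warshall all-pairs shortest-path computation. For each intermediate vertex k = 0, 1, …, 2, update dist[i][j] ← min(dist[i][j], dist[i][k] + dist[k][j]). The final matrix gives, for each (i, j), the minimum total weight of any directed path from i to j (possibly empty when i = j).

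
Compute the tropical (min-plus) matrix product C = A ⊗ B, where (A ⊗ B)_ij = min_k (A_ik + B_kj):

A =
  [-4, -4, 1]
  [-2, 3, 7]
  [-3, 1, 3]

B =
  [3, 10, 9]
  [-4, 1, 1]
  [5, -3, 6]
A ⊗ B =
  [-8, -3, -3]
  [-1, 4, 4]
  [-3, 0, 2]

Apply the min-plus product entry-by-entry:
  C[0][0] = min over k of (A[0][0] + B[0][0] = -4 + 3 = -1, A[0][1] + B[1][0] = -4 + -4 = -8, A[0][2] + B[2][0] = 1 + 5 = 6) = -8 (attained at k = 1)
  C[0][1] = min over k of (A[0][0] + B[0][1] = -4 + 10 = 6, A[0][1] + B[1][1] = -4 + 1 = -3, A[0][2] + B[2][1] = 1 + -3 = -2) = -3 (attained at k = 1)
  C[0][2] = min over k of (A[0][0] + B[0][2] = -4 + 9 = 5, A[0][1] + B[1][2] = -4 + 1 = -3, A[0][2] + B[2][2] = 1 + 6 = 7) = -3 (attained at k = 1)
  C[1][0] = min over k of (A[1][0] + B[0][0] = -2 + 3 = 1, A[1][1] + B[1][0] = 3 + -4 = -1, A[1][2] + B[2][0] = 7 + 5 = 12) = -1 (attained at k = 1)
  C[1][1] = min over k of (A[1][0] + B[0][1] = -2 + 10 = 8, A[1][1] + B[1][1] = 3 + 1 = 4, A[1][2] + B[2][1] = 7 + -3 = 4) = 4 (attained at k = 1)
  C[1][2] = min over k of (A[1][0] + B[0][2] = -2 + 9 = 7, A[1][1] + B[1][2] = 3 + 1 = 4, A[1][2] + B[2][2] = 7 + 6 = 13) = 4 (attained at k = 1)
  C[2][0] = min over k of (A[2][0] + B[0][0] = -3 + 3 = 0, A[2][1] + B[1][0] = 1 + -4 = -3, A[2][2] + B[2][0] = 3 + 5 = 8) = -3 (attained at k = 1)
  C[2][1] = min over k of (A[2][0] + B[0][1] = -3 + 10 = 7, A[2][1] + B[1][1] = 1 + 1 = 2, A[2][2] + B[2][1] = 3 + -3 = 0) = 0 (attained at k = 2)
  C[2][2] = min over k of (A[2][0] + B[0][2] = -3 + 9 = 6, A[2][1] + B[1][2] = 1 + 1 = 2, A[2][2] + B[2][2] = 3 + 6 = 9) = 2 (attained at k = 1)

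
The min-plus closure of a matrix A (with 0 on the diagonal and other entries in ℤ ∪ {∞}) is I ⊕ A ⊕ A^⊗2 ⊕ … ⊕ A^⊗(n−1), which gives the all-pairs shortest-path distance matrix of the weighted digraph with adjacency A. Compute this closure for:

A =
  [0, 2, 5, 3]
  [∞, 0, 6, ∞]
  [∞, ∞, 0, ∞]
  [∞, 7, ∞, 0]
Closure =
  [0, 2, 5, 3]
  [∞, 0, 6, ∞]
  [∞, ∞, 0, ∞]
  [∞, 7, 13, 0]

This is the Floyd-Warshall all-pairs shortest-path computation. For each intermediate vertex k = 0, 1, …, 3, update dist[i][j] ← min(dist[i][j], dist[i][k] + dist[k][j]). The final matrix gives, for each (i, j), the minimum total weight of any directed path from i to j (possibly empty when i = j).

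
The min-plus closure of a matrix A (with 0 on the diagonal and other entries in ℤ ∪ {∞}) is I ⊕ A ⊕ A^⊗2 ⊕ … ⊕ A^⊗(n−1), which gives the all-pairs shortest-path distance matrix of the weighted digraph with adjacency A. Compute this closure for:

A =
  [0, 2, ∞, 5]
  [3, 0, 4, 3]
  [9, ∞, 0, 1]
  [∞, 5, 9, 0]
Closure =
  [0, 2, 6, 5]
  [3, 0, 4, 3]
  [9, 6, 0, 1]
  [8, 5, 9, 0]

This is the Floyd-Warshall all-pairs shortest-path computation. For each intermediate vertex k = 0, 1, …, 3, update dist[i][j] ← min(dist[i][j], dist[i][k] + dist[k][j]). The final matrix gives, for each (i, j), the minimum total weight of any directed path from i to j (possibly empty when i = j).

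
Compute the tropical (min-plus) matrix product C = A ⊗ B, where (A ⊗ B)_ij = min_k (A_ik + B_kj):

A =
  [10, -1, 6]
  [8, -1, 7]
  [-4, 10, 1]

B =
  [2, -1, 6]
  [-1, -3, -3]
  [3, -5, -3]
A ⊗ B =
  [-2, -4, -4]
  [-2, -4, -4]
  [-2, -5, -2]

Apply the min-plus product entry-by-entry:
  C[0][0] = min over k of (A[0][0] + B[0][0] = 10 + 2 = 12, A[0][1] + B[1][0] = -1 + -1 = -2, A[0][2] + B[2][0] = 6 + 3 = 9) = -2 (attained at k = 1)
  C[0][1] = min over k of (A[0][0] + B[0][1] = 10 + -1 = 9, A[0][1] + B[1][1] = -1 + -3 = -4, A[0][2] + B[2][1] = 6 + -5 = 1) = -4 (attained at k = 1)
  C[0][2] = min over k of (A[0][0] + B[0][2] = 10 + 6 = 16, A[0][1] + B[1][2] = -1 + -3 = -4, A[0][2] + B[2][2] = 6 + -3 = 3) = -4 (attained at k = 1)
  C[1][0] = min over k of (A[1][0] + B[0][0] = 8 + 2 = 10, A[1][1] + B[1][0] = -1 + -1 = -2, A[1][2] + B[2][0] = 7 + 3 = 10) = -2 (attained at k = 1)
  C[1][1] = min over k of (A[1][0] + B[0][1] = 8 + -1 = 7, A[1][1] + B[1][1] = -1 + -3 = -4, A[1][2] + B[2][1] = 7 + -5 = 2) = -4 (attained at k = 1)
  C[1][2] = min over k of (A[1][0] + B[0][2] = 8 + 6 = 14, A[1][1] + B[1][2] = -1 + -3 = -4, A[1][2] + B[2][2] = 7 + -3 = 4) = -4 (attained at k = 1)
  C[2][0] = min over k of (A[2][0] + B[0][0] = -4 + 2 = -2, A[2][1] + B[1][0] = 10 + -1 = 9, A[2][2] + B[2][0] = 1 + 3 = 4) = -2 (attained at k = 0)
  C[2][1] = min over k of (A[2][0] + B[0][1] = -4 + -1 = -5, A[2][1] + B[1][1] = 10 + -3 = 7, A[2][2] + B[2][1] = 1 + -5 = -4) = -5 (attained at k = 0)
  C[2][2] = min over k of (A[2][0] + B[0][2] = -4 + 6 = 2, A[2][1] + B[1][2] = 10 + -3 = 7, A[2][2] + B[2][2] = 1 + -3 = -2) = -2 (attained at k = 2)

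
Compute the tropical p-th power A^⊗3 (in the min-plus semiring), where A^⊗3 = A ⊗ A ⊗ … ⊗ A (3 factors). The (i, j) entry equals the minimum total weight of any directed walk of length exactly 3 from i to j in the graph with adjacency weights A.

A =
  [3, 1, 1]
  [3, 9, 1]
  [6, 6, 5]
A^⊗3 =
  [7, 5, 5]
  [7, 7, 5]
  [10, 10, 8]

Each entry (A^⊗3)_ij equals the minimum over all length-3 walks i = v_0 → v_1 → … → v_3 = j of Σ_t A[v_t][v_{t+1}]. For example, for (i, j) = (0, 2) we minimise over 9 possible intermediate vertex sequences; the minimum is 5, attained along the walk 0 → 0 → 1 → 2.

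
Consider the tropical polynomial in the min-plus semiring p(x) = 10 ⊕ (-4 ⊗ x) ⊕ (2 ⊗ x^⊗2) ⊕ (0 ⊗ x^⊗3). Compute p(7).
p(7) = 3

A tropical monomial a ⊗ x^⊗i evaluates to a + i · x. Evaluating each term at x = 7:
  Term 0 contributes 10 + 0 · 7 = 10
  Term 1 contributes -4 + 1 · 7 = 3
  Term 2 contributes 2 + 2 · 7 = 16
  Term 3 contributes 0 + 3 · 7 = 21
p(7) = ⊕ of these = min[10, 3, 16, 21] = 3.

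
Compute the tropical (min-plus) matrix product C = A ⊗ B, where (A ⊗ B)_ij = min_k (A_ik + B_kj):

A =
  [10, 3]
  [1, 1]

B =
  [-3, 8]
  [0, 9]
A ⊗ B =
  [3, 12]
  [-2, 9]

Apply the min-plus product entry-by-entry:
  C[0][0] = min over k of (A[0][0] + B[0][0] = 10 + -3 = 7, A[0][1] + B[1][0] = 3 + 0 = 3) = 3 (attained at k = 1)
  C[0][1] = min over k of (A[0][0] + B[0][1] = 10 + 8 = 18, A[0][1] + B[1][1] = 3 + 9 = 12) = 12 (attained at k = 1)
  C[1][0] = min over k of (A[1][0] + B[0][0] = 1 + -3 = -2, A[1][1] + B[1][0] = 1 + 0 = 1) = -2 (attained at k = 0)
  C[1][1] = min over k of (A[1][0] + B[0][1] = 1 + 8 = 9, A[1][1] + B[1][1] = 1 + 9 = 10) = 9 (attained at k = 0)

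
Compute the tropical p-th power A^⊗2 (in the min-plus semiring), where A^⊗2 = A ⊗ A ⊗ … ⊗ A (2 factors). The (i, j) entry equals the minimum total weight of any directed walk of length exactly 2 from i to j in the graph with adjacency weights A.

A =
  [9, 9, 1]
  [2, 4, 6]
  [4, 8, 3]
A^⊗2 =
  [5, 9, 4]
  [6, 8, 3]
  [7, 11, 5]

Each entry (A^⊗2)_ij equals the minimum over all length-2 walks i = v_0 → v_1 → … → v_2 = j of Σ_t A[v_t][v_{t+1}]. For example, for (i, j) = (0, 2) we minimise over 3 possible intermediate vertex sequences; the minimum is 4, attained along the walk 0 → 2 → 2.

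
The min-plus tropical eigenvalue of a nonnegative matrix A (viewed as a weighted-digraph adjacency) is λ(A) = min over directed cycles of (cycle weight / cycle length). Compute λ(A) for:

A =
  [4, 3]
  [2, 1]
λ(A) = 1

Enumerate directed cycles and compute their means (weight / length). Sample:
  cycle 0 → 0: weight = 4, length = 1, mean = 4/1 ≈ 4.000
  cycle 1 → 1: weight = 1, length = 1, mean = 1/1 ≈ 1.000
  cycle 0 → 1 → 0: weight = 5, length = 2, mean = 5/2 ≈ 2.500
  cycle 1 → 0 → 1: weight = 5, length = 2, mean = 5/2 ≈ 2.500
Minimum mean = 1.000, attained e.g. along the cycle 1 → 1 with weight 1 and length 1. So λ(A) = 1/1 = 1.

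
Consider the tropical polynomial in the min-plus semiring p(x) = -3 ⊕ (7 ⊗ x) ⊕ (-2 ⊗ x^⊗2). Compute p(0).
p(0) = -3

A tropical monomial a ⊗ x^⊗i evaluates to a + i · x. Evaluating each term at x = 0:
  Term 0 contributes -3 + 0 · 0 = -3
  Term 1 contributes 7 + 1 · 0 = 7
  Term 2 contributes -2 + 2 · 0 = -2
p(0) = ⊕ of these = min[-3, 7, -2] = -3.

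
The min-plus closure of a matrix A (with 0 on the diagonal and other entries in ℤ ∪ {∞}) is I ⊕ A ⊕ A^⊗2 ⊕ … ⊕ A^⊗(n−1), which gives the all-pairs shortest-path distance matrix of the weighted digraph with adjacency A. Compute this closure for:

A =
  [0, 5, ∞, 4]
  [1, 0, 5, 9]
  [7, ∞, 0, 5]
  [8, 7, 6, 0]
Closure =
  [0, 5, 10, 4]
  [1, 0, 5, 5]
  [7, 12, 0, 5]
  [8, 7, 6, 0]

This is the Floyd-Warshall all-pairs shortest-path computation. For each intermediate vertex k = 0, 1, …, 3, update dist[i][j] ← min(dist[i][j], dist[i][k] + dist[k][j]). The final matrix gives, for each (i, j), the minimum total weight of any directed path from i to j (possibly empty when i = j).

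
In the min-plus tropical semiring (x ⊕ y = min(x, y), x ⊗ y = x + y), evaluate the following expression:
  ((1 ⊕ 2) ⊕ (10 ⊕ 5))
((1 ⊕ 2) ⊕ (10 ⊕ 5)) = 1

Expand innermost to outermost. Recall ⊕ takes the minimum of its arguments and ⊗ takes their sum. Working out the expression ((1 ⊕ 2) ⊕ (10 ⊕ 5)) gives 1.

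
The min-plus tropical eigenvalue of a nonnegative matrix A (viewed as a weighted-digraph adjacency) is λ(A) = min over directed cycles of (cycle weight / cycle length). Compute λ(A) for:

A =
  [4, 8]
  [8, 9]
λ(A) = 4

Enumerate directed cycles and compute their means (weight / length). Sample:
  cycle 0 → 0: weight = 4, length = 1, mean = 4/1 ≈ 4.000
  cycle 1 → 1: weight = 9, length = 1, mean = 9/1 ≈ 9.000
  cycle 0 → 1 → 0: weight = 16, length = 2, mean = 16/2 ≈ 8.000
  cycle 1 → 0 → 1: weight = 16, length = 2, mean = 16/2 ≈ 8.000
Minimum mean = 4.000, attained e.g. along the cycle 0 → 0 with weight 4 and length 1. So λ(A) = 4/1 = 4.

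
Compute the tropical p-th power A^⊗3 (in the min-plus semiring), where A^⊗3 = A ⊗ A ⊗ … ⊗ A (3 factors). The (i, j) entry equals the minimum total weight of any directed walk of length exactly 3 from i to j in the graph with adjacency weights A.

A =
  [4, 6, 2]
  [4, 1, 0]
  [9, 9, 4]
A^⊗3 =
  [11, 8, 7]
  [6, 3, 2]
  [14, 11, 10]

Each entry (A^⊗3)_ij equals the minimum over all length-3 walks i = v_0 → v_1 → … → v_3 = j of Σ_t A[v_t][v_{t+1}]. For example, for (i, j) = (0, 2) we minimise over 9 possible intermediate vertex sequences; the minimum is 7, attained along the walk 0 → 1 → 1 → 2.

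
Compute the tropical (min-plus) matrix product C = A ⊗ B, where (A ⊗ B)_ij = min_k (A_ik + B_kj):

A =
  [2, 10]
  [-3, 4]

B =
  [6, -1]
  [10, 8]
A ⊗ B =
  [8, 1]
  [3, -4]

Apply the min-plus product entry-by-entry:
  C[0][0] = min over k of (A[0][0] + B[0][0] = 2 + 6 = 8, A[0][1] + B[1][0] = 10 + 10 = 20) = 8 (attained at k = 0)
  C[0][1] = min over k of (A[0][0] + B[0][1] = 2 + -1 = 1, A[0][1] + B[1][1] = 10 + 8 = 18) = 1 (attained at k = 0)
  C[1][0] = min over k of (A[1][0] + B[0][0] = -3 + 6 = 3, A[1][1] + B[1][0] = 4 + 10 = 14) = 3 (attained at k = 0)
  C[1][1] = min over k of (A[1][0] + B[0][1] = -3 + -1 = -4, A[1][1] + B[1][1] = 4 + 8 = 12) = -4 (attained at k = 0)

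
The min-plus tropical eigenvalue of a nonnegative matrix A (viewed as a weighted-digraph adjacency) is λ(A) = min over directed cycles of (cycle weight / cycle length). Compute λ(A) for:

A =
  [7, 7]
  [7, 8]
λ(A) = 7

Enumerate directed cycles and compute their means (weight / length). Sample:
  cycle 0 → 0: weight = 7, length = 1, mean = 7/1 ≈ 7.000
  cycle 1 → 1: weight = 8, length = 1, mean = 8/1 ≈ 8.000
  cycle 0 → 1 → 0: weight = 14, length = 2, mean = 14/2 ≈ 7.000
  cycle 1 → 0 → 1: weight = 14, length = 2, mean = 14/2 ≈ 7.000
Minimum mean = 7.000, attained e.g. along the cycle 0 → 0 with weight 7 and length 1. So λ(A) = 7/1 = 7.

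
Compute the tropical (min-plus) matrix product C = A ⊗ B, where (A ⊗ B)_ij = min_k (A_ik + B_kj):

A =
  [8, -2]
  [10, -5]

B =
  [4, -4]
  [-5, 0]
A ⊗ B =
  [-7, -2]
  [-10, -5]

Apply the min-plus product entry-by-entry:
  C[0][0] = min over k of (A[0][0] + B[0][0] = 8 + 4 = 12, A[0][1] + B[1][0] = -2 + -5 = -7) = -7 (attained at k = 1)
  C[0][1] = min over k of (A[0][0] + B[0][1] = 8 + -4 = 4, A[0][1] + B[1][1] = -2 + 0 = -2) = -2 (attained at k = 1)
  C[1][0] = min over k of (A[1][0] + B[0][0] = 10 + 4 = 14, A[1][1] + B[1][0] = -5 + -5 = -10) = -10 (attained at k = 1)
  C[1][1] = min over k of (A[1][0] + B[0][1] = 10 + -4 = 6, A[1][1] + B[1][1] = -5 + 0 = -5) = -5 (attained at k = 1)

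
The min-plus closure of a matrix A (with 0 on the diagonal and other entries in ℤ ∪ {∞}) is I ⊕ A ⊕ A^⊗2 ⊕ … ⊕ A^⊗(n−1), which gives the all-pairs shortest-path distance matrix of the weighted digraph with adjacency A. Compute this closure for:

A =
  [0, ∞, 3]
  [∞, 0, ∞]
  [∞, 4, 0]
Closure =
  [0, 7, 3]
  [∞, 0, ∞]
  [∞, 4, 0]

This is the Floyd-Warshall all-pairs shortest-path computation. For each intermediate vertex k = 0, 1, …, 2, update dist[i][j] ← min(dist[i][j], dist[i][k] + dist[k][j]). The final matrix gives, for each (i, j), the minimum total weight of any directed path from i to j (possibly empty when i = j).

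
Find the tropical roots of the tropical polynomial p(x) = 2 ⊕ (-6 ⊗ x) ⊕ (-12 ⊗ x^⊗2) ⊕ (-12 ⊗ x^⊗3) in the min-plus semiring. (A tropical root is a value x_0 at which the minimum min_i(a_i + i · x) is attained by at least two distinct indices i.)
Roots: {0, 6, 8}

Each tropical root is a break point of the lower envelope of the lines y = a_i + i · x (there are 4 lines, with slopes 0, 1, ..., 3). Only the lines that attain the minimum somewhere contribute to roots; other lines are dominated. Here the surviving (envelope) indices are i = 3, i = 2, i = 1, i = 0.
Intersections between consecutive envelope lines give the roots: for adjacent envelope indices i < j the intersection is x = (a_i − a_j) / (j − i). Reading off the sorted break points: {0, 6, 8}.
Verification: at each break x_0, at least two indices attain the minimum of min_i(a_i + i · x_0).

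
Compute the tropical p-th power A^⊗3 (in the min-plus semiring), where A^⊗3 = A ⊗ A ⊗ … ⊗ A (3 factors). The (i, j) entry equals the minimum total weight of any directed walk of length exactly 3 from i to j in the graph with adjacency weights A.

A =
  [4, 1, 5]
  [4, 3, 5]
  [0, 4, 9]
A^⊗3 =
  [6, 6, 9]
  [8, 6, 10]
  [5, 4, 6]

Each entry (A^⊗3)_ij equals the minimum over all length-3 walks i = v_0 → v_1 → … → v_3 = j of Σ_t A[v_t][v_{t+1}]. For example, for (i, j) = (0, 2) we minimise over 9 possible intermediate vertex sequences; the minimum is 9, attained along the walk 0 → 1 → 1 → 2.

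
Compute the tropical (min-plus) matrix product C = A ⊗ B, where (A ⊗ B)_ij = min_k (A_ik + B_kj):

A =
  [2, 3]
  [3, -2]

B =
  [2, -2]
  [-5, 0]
A ⊗ B =
  [-2, 0]
  [-7, -2]

Apply the min-plus product entry-by-entry:
  C[0][0] = min over k of (A[0][0] + B[0][0] = 2 + 2 = 4, A[0][1] + B[1][0] = 3 + -5 = -2) = -2 (attained at k = 1)
  C[0][1] = min over k of (A[0][0] + B[0][1] = 2 + -2 = 0, A[0][1] + B[1][1] = 3 + 0 = 3) = 0 (attained at k = 0)
  C[1][0] = min over k of (A[1][0] + B[0][0] = 3 + 2 = 5, A[1][1] + B[1][0] = -2 + -5 = -7) = -7 (attained at k = 1)
  C[1][1] = min over k of (A[1][0] + B[0][1] = 3 + -2 = 1, A[1][1] + B[1][1] = -2 + 0 = -2) = -2 (attained at k = 1)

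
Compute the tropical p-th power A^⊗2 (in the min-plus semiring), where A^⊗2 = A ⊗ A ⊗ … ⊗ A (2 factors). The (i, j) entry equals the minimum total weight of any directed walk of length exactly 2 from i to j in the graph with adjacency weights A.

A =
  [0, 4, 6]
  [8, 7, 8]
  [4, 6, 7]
A^⊗2 =
  [0, 4, 6]
  [8, 12, 14]
  [4, 8, 10]

Each entry (A^⊗2)_ij equals the minimum over all length-2 walks i = v_0 → v_1 → … → v_2 = j of Σ_t A[v_t][v_{t+1}]. For example, for (i, j) = (0, 2) we minimise over 3 possible intermediate vertex sequences; the minimum is 6, attained along the walk 0 → 0 → 2.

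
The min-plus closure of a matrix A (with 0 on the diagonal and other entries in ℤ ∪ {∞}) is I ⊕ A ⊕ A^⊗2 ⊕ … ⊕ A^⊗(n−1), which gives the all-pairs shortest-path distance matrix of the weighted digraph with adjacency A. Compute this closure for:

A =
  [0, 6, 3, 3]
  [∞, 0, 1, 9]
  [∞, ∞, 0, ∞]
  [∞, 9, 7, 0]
Closure =
  [0, 6, 3, 3]
  [∞, 0, 1, 9]
  [∞, ∞, 0, ∞]
  [∞, 9, 7, 0]

This is the Floyd-Warshall all-pairs shortest-path computation. For each intermediate vertex k = 0, 1, …, 3, update dist[i][j] ← min(dist[i][j], dist[i][k] + dist[k][j]). The final matrix gives, for each (i, j), the minimum total weight of any directed path from i to j (possibly empty when i = j).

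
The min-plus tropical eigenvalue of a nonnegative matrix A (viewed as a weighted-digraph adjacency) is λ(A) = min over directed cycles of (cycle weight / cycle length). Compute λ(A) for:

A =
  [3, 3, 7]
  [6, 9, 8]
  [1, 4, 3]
λ(A) = 3

Enumerate directed cycles and compute their means (weight / length). Sample:
  cycle 0 → 0: weight = 3, length = 1, mean = 3/1 ≈ 3.000
  cycle 1 → 1: weight = 9, length = 1, mean = 9/1 ≈ 9.000
  cycle 2 → 2: weight = 3, length = 1, mean = 3/1 ≈ 3.000
  cycle 0 → 1 → 0: weight = 9, length = 2, mean = 9/2 ≈ 4.500
  cycle 0 → 2 → 0: weight = 8, length = 2, mean = 8/2 ≈ 4.000
  cycle 1 → 0 → 1: weight = 9, length = 2, mean = 9/2 ≈ 4.500
Minimum mean = 3.000, attained e.g. along the cycle 0 → 0 with weight 3 and length 1. So λ(A) = 3/1 = 3.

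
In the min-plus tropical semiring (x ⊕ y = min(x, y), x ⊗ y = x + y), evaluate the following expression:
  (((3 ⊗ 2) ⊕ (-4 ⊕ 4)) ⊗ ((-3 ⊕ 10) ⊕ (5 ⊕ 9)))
(((3 ⊗ 2) ⊕ (-4 ⊕ 4)) ⊗ ((-3 ⊕ 10) ⊕ (5 ⊕ 9))) = -7

Expand innermost to outermost. Recall ⊕ takes the minimum of its arguments and ⊗ takes their sum. Working out the expression (((3 ⊗ 2) ⊕ (-4 ⊕ 4)) ⊗ ((-3 ⊕ 10) ⊕ (5 ⊕ 9))) gives -7.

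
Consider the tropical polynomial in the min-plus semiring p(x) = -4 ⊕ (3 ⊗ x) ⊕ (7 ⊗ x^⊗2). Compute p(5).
p(5) = -4

A tropical monomial a ⊗ x^⊗i evaluates to a + i · x. Evaluating each term at x = 5:
  Term 0 contributes -4 + 0 · 5 = -4
  Term 1 contributes 3 + 1 · 5 = 8
  Term 2 contributes 7 + 2 · 5 = 17
p(5) = ⊕ of these = min[-4, 8, 17] = -4.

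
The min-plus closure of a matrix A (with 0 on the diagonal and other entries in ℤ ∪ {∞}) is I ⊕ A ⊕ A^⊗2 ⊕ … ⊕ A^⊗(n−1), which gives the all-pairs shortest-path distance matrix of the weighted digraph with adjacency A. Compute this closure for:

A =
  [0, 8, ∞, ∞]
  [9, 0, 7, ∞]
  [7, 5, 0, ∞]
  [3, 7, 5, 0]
Closure =
  [0, 8, 15, ∞]
  [9, 0, 7, ∞]
  [7, 5, 0, ∞]
  [3, 7, 5, 0]

This is the Floyd-Warshall all-pairs shortest-path computation. For each intermediate vertex k = 0, 1, …, 3, update dist[i][j] ← min(dist[i][j], dist[i][k] + dist[k][j]). The final matrix gives, for each (i, j), the minimum total weight of any directed path from i to j (possibly empty when i = j).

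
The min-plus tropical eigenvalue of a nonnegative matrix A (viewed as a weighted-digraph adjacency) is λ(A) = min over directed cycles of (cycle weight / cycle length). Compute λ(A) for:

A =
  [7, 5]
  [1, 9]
λ(A) = 3

Enumerate directed cycles and compute their means (weight / length). Sample:
  cycle 0 → 0: weight = 7, length = 1, mean = 7/1 ≈ 7.000
  cycle 1 → 1: weight = 9, length = 1, mean = 9/1 ≈ 9.000
  cycle 0 → 1 → 0: weight = 6, length = 2, mean = 6/2 ≈ 3.000
  cycle 1 → 0 → 1: weight = 6, length = 2, mean = 6/2 ≈ 3.000
Minimum mean = 3.000, attained e.g. along the cycle 0 → 1 → 0 with weight 6 and length 2. So λ(A) = 6/2 = 3.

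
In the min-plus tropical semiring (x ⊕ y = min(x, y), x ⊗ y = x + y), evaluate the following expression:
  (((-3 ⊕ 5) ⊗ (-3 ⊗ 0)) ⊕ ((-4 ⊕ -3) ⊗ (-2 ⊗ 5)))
(((-3 ⊕ 5) ⊗ (-3 ⊗ 0)) ⊕ ((-4 ⊕ -3) ⊗ (-2 ⊗ 5))) = -6

Expand innermost to outermost. Recall ⊕ takes the minimum of its arguments and ⊗ takes their sum. Working out the expression (((-3 ⊕ 5) ⊗ (-3 ⊗ 0)) ⊕ ((-4 ⊕ -3) ⊗ (-2 ⊗ 5))) gives -6.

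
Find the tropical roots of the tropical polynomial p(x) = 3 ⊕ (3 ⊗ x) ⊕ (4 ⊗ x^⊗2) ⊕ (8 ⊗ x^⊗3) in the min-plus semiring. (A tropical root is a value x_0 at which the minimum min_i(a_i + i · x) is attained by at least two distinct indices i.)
Roots: {-4, -1, 0}

Each tropical root is a break point of the lower envelope of the lines y = a_i + i · x (there are 4 lines, with slopes 0, 1, ..., 3). Only the lines that attain the minimum somewhere contribute to roots; other lines are dominated. Here the surviving (envelope) indices are i = 3, i = 2, i = 1, i = 0.
Intersections between consecutive envelope lines give the roots: for adjacent envelope indices i < j the intersection is x = (a_i − a_j) / (j − i). Reading off the sorted break points: {-4, -1, 0}.
Verification: at each break x_0, at least two indices attain the minimum of min_i(a_i + i · x_0).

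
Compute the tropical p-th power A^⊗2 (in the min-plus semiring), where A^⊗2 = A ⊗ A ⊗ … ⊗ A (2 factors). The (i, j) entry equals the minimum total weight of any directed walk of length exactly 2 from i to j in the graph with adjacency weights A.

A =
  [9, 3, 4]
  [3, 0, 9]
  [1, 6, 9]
A^⊗2 =
  [5, 3, 12]
  [3, 0, 7]
  [9, 4, 5]

Each entry (A^⊗2)_ij equals the minimum over all length-2 walks i = v_0 → v_1 → … → v_2 = j of Σ_t A[v_t][v_{t+1}]. For example, for (i, j) = (0, 2) we minimise over 3 possible intermediate vertex sequences; the minimum is 12, attained along the walk 0 → 1 → 2.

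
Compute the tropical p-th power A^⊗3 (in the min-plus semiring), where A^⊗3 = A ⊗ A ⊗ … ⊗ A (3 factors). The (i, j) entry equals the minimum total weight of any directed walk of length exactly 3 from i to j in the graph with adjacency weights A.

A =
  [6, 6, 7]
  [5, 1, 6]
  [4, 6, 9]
A^⊗3 =
  [12, 8, 13]
  [7, 3, 8]
  [12, 8, 13]

Each entry (A^⊗3)_ij equals the minimum over all length-3 walks i = v_0 → v_1 → … → v_3 = j of Σ_t A[v_t][v_{t+1}]. For example, for (i, j) = (0, 2) we minimise over 9 possible intermediate vertex sequences; the minimum is 13, attained along the walk 0 → 1 → 1 → 2.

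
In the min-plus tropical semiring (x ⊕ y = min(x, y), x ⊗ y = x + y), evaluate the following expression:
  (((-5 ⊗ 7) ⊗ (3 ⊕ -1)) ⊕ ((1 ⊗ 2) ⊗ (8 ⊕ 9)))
(((-5 ⊗ 7) ⊗ (3 ⊕ -1)) ⊕ ((1 ⊗ 2) ⊗ (8 ⊕ 9))) = 1

Expand innermost to outermost. Recall ⊕ takes the minimum of its arguments and ⊗ takes their sum. Working out the expression (((-5 ⊗ 7) ⊗ (3 ⊕ -1)) ⊕ ((1 ⊗ 2) ⊗ (8 ⊕ 9))) gives 1.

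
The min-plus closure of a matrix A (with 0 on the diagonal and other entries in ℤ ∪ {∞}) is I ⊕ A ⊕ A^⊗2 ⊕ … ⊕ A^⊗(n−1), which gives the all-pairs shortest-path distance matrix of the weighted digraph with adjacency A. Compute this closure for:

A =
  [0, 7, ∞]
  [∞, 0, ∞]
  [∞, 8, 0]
Closure =
  [0, 7, ∞]
  [∞, 0, ∞]
  [∞, 8, 0]

This is the Floyd-Warshall all-pairs shortest-path computation. For each intermediate vertex k = 0, 1, …, 2, update dist[i][j] ← min(dist[i][j], dist[i][k] + dist[k][j]). The final matrix gives, for each (i, j), the minimum total weight of any directed path from i to j (possibly empty when i = j).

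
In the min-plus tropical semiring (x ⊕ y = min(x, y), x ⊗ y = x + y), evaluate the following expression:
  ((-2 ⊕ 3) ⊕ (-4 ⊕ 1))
((-2 ⊕ 3) ⊕ (-4 ⊕ 1)) = -4

Expand innermost to outermost. Recall ⊕ takes the minimum of its arguments and ⊗ takes their sum. Working out the expression ((-2 ⊕ 3) ⊕ (-4 ⊕ 1)) gives -4.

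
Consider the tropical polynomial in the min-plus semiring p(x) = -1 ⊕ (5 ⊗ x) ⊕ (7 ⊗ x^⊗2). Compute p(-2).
p(-2) = -1

A tropical monomial a ⊗ x^⊗i evaluates to a + i · x. Evaluating each term at x = -2:
  Term 0 contributes -1 + 0 · -2 = -1
  Term 1 contributes 5 + 1 · -2 = 3
  Term 2 contributes 7 + 2 · -2 = 3
p(-2) = ⊕ of these = min[-1, 3, 3] = -1.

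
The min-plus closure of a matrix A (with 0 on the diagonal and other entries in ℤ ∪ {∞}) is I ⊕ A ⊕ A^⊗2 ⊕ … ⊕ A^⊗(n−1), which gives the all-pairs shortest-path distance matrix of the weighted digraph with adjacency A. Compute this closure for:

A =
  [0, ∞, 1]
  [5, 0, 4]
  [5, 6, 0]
Closure =
  [0, 7, 1]
  [5, 0, 4]
  [5, 6, 0]

This is the Floyd-Warshall all-pairs shortest-path computation. For each intermediate vertex k = 0, 1, …, 2, update dist[i][j] ← min(dist[i][j], dist[i][k] + dist[k][j]). The final matrix gives, for each (i, j), the minimum total weight of any directed path from i to j (possibly empty when i = j).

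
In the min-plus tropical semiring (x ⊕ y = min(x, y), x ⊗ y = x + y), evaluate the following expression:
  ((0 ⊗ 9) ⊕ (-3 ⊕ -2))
((0 ⊗ 9) ⊕ (-3 ⊕ -2)) = -3

Expand innermost to outermost. Recall ⊕ takes the minimum of its arguments and ⊗ takes their sum. Working out the expression ((0 ⊗ 9) ⊕ (-3 ⊕ -2)) gives -3.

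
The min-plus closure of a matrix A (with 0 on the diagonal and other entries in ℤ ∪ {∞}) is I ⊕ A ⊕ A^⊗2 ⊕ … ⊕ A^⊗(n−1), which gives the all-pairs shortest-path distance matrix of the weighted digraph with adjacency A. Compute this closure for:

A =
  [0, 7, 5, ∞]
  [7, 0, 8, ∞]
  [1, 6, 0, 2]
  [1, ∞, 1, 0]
Closure =
  [0, 7, 5, 7]
  [7, 0, 8, 10]
  [1, 6, 0, 2]
  [1, 7, 1, 0]

This is the Floyd-Warshall all-pairs shortest-path computation. For each intermediate vertex k = 0, 1, …, 3, update dist[i][j] ← min(dist[i][j], dist[i][k] + dist[k][j]). The final matrix gives, for each (i, j), the minimum total weight of any directed path from i to j (possibly empty when i = j).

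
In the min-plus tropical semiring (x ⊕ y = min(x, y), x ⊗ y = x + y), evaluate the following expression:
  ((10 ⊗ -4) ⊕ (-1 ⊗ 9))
((10 ⊗ -4) ⊕ (-1 ⊗ 9)) = 6

Expand innermost to outermost. Recall ⊕ takes the minimum of its arguments and ⊗ takes their sum. Working out the expression ((10 ⊗ -4) ⊕ (-1 ⊗ 9)) gives 6.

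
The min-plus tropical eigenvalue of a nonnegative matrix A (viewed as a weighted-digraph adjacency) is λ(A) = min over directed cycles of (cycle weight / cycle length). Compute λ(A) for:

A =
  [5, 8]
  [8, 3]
λ(A) = 3

Enumerate directed cycles and compute their means (weight / length). Sample:
  cycle 0 → 0: weight = 5, length = 1, mean = 5/1 ≈ 5.000
  cycle 1 → 1: weight = 3, length = 1, mean = 3/1 ≈ 3.000
  cycle 0 → 1 → 0: weight = 16, length = 2, mean = 16/2 ≈ 8.000
  cycle 1 → 0 → 1: weight = 16, length = 2, mean = 16/2 ≈ 8.000
Minimum mean = 3.000, attained e.g. along the cycle 1 → 1 with weight 3 and length 1. So λ(A) = 3/1 = 3.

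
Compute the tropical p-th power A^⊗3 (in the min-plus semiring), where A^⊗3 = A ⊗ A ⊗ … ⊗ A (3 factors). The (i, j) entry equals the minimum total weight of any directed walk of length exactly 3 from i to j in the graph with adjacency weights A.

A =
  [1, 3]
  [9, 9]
A^⊗3 =
  [3, 5]
  [11, 13]

Each entry (A^⊗3)_ij equals the minimum over all length-3 walks i = v_0 → v_1 → … → v_3 = j of Σ_t A[v_t][v_{t+1}]. For example, for (i, j) = (0, 1) we minimise over 4 possible intermediate vertex sequences; the minimum is 5, attained along the walk 0 → 0 → 0 → 1.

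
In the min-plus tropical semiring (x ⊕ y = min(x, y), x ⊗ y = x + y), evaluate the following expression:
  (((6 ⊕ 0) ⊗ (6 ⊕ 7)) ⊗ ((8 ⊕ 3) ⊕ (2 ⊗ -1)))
(((6 ⊕ 0) ⊗ (6 ⊕ 7)) ⊗ ((8 ⊕ 3) ⊕ (2 ⊗ -1))) = 7

Expand innermost to outermost. Recall ⊕ takes the minimum of its arguments and ⊗ takes their sum. Working out the expression (((6 ⊕ 0) ⊗ (6 ⊕ 7)) ⊗ ((8 ⊕ 3) ⊕ (2 ⊗ -1))) gives 7.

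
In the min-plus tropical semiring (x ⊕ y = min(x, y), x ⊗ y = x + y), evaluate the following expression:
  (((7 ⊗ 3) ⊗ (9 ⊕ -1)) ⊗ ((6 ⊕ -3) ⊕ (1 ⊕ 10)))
(((7 ⊗ 3) ⊗ (9 ⊕ -1)) ⊗ ((6 ⊕ -3) ⊕ (1 ⊕ 10))) = 6

Expand innermost to outermost. Recall ⊕ takes the minimum of its arguments and ⊗ takes their sum. Working out the expression (((7 ⊗ 3) ⊗ (9 ⊕ -1)) ⊗ ((6 ⊕ -3) ⊕ (1 ⊕ 10))) gives 6.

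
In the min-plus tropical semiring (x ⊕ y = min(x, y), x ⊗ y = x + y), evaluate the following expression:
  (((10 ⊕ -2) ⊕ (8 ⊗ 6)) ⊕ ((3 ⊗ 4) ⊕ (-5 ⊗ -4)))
(((10 ⊕ -2) ⊕ (8 ⊗ 6)) ⊕ ((3 ⊗ 4) ⊕ (-5 ⊗ -4))) = -9

Expand innermost to outermost. Recall ⊕ takes the minimum of its arguments and ⊗ takes their sum. Working out the expression (((10 ⊕ -2) ⊕ (8 ⊗ 6)) ⊕ ((3 ⊗ 4) ⊕ (-5 ⊗ -4))) gives -9.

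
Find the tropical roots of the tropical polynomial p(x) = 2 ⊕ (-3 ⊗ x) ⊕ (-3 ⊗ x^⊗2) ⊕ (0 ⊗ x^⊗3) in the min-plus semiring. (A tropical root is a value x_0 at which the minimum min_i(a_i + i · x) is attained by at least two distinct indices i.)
Roots: {-3, 0, 5}

Each tropical root is a break point of the lower envelope of the lines y = a_i + i · x (there are 4 lines, with slopes 0, 1, ..., 3). Only the lines that attain the minimum somewhere contribute to roots; other lines are dominated. Here the surviving (envelope) indices are i = 3, i = 2, i = 1, i = 0.
Intersections between consecutive envelope lines give the roots: for adjacent envelope indices i < j the intersection is x = (a_i − a_j) / (j − i). Reading off the sorted break points: {-3, 0, 5}.
Verification: at each break x_0, at least two indices attain the minimum of min_i(a_i + i · x_0).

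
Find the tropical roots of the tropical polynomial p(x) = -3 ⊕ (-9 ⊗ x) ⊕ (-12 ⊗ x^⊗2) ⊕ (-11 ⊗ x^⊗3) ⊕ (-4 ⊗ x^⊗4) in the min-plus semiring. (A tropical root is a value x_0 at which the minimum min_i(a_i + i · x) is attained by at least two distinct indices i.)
Roots: {-7, -1, 3, 6}

Each tropical root is a break point of the lower envelope of the lines y = a_i + i · x (there are 5 lines, with slopes 0, 1, ..., 4). Only the lines that attain the minimum somewhere contribute to roots; other lines are dominated. Here the surviving (envelope) indices are i = 4, i = 3, i = 2, i = 1, i = 0.
Intersections between consecutive envelope lines give the roots: for adjacent envelope indices i < j the intersection is x = (a_i − a_j) / (j − i). Reading off the sorted break points: {-7, -1, 3, 6}.
Verification: at each break x_0, at least two indices attain the minimum of min_i(a_i + i · x_0).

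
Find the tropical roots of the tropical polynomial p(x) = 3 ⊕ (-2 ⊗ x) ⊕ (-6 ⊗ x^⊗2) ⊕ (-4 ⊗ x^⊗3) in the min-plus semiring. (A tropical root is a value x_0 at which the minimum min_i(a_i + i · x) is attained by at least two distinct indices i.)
Roots: {-2, 4, 5}

Each tropical root is a break point of the lower envelope of the lines y = a_i + i · x (there are 4 lines, with slopes 0, 1, ..., 3). Only the lines that attain the minimum somewhere contribute to roots; other lines are dominated. Here the surviving (envelope) indices are i = 3, i = 2, i = 1, i = 0.
Intersections between consecutive envelope lines give the roots: for adjacent envelope indices i < j the intersection is x = (a_i − a_j) / (j − i). Reading off the sorted break points: {-2, 4, 5}.
Verification: at each break x_0, at least two indices attain the minimum of min_i(a_i + i · x_0).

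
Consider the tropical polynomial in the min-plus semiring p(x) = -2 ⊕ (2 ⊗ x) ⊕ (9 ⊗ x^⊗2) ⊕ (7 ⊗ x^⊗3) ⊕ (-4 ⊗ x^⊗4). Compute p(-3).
p(-3) = -16

A tropical monomial a ⊗ x^⊗i evaluates to a + i · x. Evaluating each term at x = -3:
  Term 0 contributes -2 + 0 · -3 = -2
  Term 1 contributes 2 + 1 · -3 = -1
  Term 2 contributes 9 + 2 · -3 = 3
  Term 3 contributes 7 + 3 · -3 = -2
  Term 4 contributes -4 + 4 · -3 = -16
p(-3) = ⊕ of these = min[-2, -1, 3, -2, -16] = -16.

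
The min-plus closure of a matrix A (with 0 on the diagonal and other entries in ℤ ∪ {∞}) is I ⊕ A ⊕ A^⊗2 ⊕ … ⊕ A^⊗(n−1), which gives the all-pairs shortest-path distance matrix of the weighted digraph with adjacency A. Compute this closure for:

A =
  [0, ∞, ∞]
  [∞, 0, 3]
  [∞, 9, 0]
Closure =
  [0, ∞, ∞]
  [∞, 0, 3]
  [∞, 9, 0]

This is the Floyd-Warshall all-pairs shortest-path computation. For each intermediate vertex k = 0, 1, …, 2, update dist[i][j] ← min(dist[i][j], dist[i][k] + dist[k][j]). The final matrix gives, for each (i, j), the minimum total weight of any directed path from i to j (possibly empty when i = j).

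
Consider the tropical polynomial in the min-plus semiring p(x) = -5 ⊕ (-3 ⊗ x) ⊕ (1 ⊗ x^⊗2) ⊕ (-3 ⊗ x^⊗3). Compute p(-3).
p(-3) = -12

A tropical monomial a ⊗ x^⊗i evaluates to a + i · x. Evaluating each term at x = -3:
  Term 0 contributes -5 + 0 · -3 = -5
  Term 1 contributes -3 + 1 · -3 = -6
  Term 2 contributes 1 + 2 · -3 = -5
  Term 3 contributes -3 + 3 · -3 = -12
p(-3) = ⊕ of these = min[-5, -6, -5, -12] = -12.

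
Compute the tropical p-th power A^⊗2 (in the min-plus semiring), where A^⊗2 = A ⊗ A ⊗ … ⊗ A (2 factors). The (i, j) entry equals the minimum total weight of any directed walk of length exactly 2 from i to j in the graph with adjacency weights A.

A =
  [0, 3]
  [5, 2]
A^⊗2 =
  [0, 3]
  [5, 4]

Each entry (A^⊗2)_ij equals the minimum over all length-2 walks i = v_0 → v_1 → … → v_2 = j of Σ_t A[v_t][v_{t+1}]. For example, for (i, j) = (0, 1) we minimise over 2 possible intermediate vertex sequences; the minimum is 3, attained along the walk 0 → 0 → 1.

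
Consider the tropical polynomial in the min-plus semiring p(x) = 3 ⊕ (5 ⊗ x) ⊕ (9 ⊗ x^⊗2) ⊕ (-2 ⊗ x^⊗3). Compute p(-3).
p(-3) = -11

A tropical monomial a ⊗ x^⊗i evaluates to a + i · x. Evaluating each term at x = -3:
  Term 0 contributes 3 + 0 · -3 = 3
  Term 1 contributes 5 + 1 · -3 = 2
  Term 2 contributes 9 + 2 · -3 = 3
  Term 3 contributes -2 + 3 · -3 = -11
p(-3) = ⊕ of these = min[3, 2, 3, -11] = -11.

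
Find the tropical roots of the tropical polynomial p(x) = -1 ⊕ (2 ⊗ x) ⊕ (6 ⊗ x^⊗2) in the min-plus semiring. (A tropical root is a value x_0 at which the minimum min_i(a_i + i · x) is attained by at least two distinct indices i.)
Roots: {-4, -3}

Each tropical root is a break point of the lower envelope of the lines y = a_i + i · x (there are 3 lines, with slopes 0, 1, ..., 2). Only the lines that attain the minimum somewhere contribute to roots; other lines are dominated. Here the surviving (envelope) indices are i = 2, i = 1, i = 0.
Intersections between consecutive envelope lines give the roots: for adjacent envelope indices i < j the intersection is x = (a_i − a_j) / (j − i). Reading off the sorted break points: {-4, -3}.
Verification: at each break x_0, at least two indices attain the minimum of min_i(a_i + i · x_0).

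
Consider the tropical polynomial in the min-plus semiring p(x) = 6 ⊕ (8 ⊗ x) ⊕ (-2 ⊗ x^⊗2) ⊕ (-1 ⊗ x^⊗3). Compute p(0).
p(0) = -2

A tropical monomial a ⊗ x^⊗i evaluates to a + i · x. Evaluating each term at x = 0:
  Term 0 contributes 6 + 0 · 0 = 6
  Term 1 contributes 8 + 1 · 0 = 8
  Term 2 contributes -2 + 2 · 0 = -2
  Term 3 contributes -1 + 3 · 0 = -1
p(0) = ⊕ of these = min[6, 8, -2, -1] = -2.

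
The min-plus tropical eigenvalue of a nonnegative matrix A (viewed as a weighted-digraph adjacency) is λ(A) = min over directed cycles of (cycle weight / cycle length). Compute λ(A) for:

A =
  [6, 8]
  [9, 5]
λ(A) = 5

Enumerate directed cycles and compute their means (weight / length). Sample:
  cycle 0 → 0: weight = 6, length = 1, mean = 6/1 ≈ 6.000
  cycle 1 → 1: weight = 5, length = 1, mean = 5/1 ≈ 5.000
  cycle 0 → 1 → 0: weight = 17, length = 2, mean = 17/2 ≈ 8.500
  cycle 1 → 0 → 1: weight = 17, length = 2, mean = 17/2 ≈ 8.500
Minimum mean = 5.000, attained e.g. along the cycle 1 → 1 with weight 5 and length 1. So λ(A) = 5/1 = 5.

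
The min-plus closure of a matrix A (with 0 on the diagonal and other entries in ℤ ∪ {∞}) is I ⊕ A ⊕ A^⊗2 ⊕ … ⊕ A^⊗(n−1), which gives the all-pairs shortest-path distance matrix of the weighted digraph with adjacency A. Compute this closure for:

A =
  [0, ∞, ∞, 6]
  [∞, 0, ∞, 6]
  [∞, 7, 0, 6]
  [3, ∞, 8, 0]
Closure =
  [0, 21, 14, 6]
  [9, 0, 14, 6]
  [9, 7, 0, 6]
  [3, 15, 8, 0]

This is the Floyd-Warshall all-pairs shortest-path computation. For each intermediate vertex k = 0, 1, …, 3, update dist[i][j] ← min(dist[i][j], dist[i][k] + dist[k][j]). The final matrix gives, for each (i, j), the minimum total weight of any directed path from i to j (possibly empty when i = j).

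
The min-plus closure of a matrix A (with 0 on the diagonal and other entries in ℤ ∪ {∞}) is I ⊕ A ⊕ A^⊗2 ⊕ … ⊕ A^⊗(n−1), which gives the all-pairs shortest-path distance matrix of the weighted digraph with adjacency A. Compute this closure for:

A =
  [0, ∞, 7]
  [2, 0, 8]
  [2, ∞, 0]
Closure =
  [0, ∞, 7]
  [2, 0, 8]
  [2, ∞, 0]

This is the Floyd-Warshall all-pairs shortest-path computation. For each intermediate vertex k = 0, 1, …, 2, update dist[i][j] ← min(dist[i][j], dist[i][k] + dist[k][j]). The final matrix gives, for each (i, j), the minimum total weight of any directed path from i to j (possibly empty when i = j).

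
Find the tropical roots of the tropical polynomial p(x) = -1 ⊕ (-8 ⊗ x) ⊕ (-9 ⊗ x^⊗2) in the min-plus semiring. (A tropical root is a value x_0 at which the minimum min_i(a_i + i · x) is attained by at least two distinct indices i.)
Roots: {1, 7}

Each tropical root is a break point of the lower envelope of the lines y = a_i + i · x (there are 3 lines, with slopes 0, 1, ..., 2). Only the lines that attain the minimum somewhere contribute to roots; other lines are dominated. Here the surviving (envelope) indices are i = 2, i = 1, i = 0.
Intersections between consecutive envelope lines give the roots: for adjacent envelope indices i < j the intersection is x = (a_i − a_j) / (j − i). Reading off the sorted break points: {1, 7}.
Verification: at each break x_0, at least two indices attain the minimum of min_i(a_i + i · x_0).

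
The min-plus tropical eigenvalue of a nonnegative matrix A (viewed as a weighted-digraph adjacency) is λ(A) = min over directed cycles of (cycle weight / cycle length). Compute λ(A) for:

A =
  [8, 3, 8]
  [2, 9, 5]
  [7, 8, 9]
λ(A) = 5/2

Enumerate directed cycles and compute their means (weight / length). Sample:
  cycle 0 → 0: weight = 8, length = 1, mean = 8/1 ≈ 8.000
  cycle 1 → 1: weight = 9, length = 1, mean = 9/1 ≈ 9.000
  cycle 2 → 2: weight = 9, length = 1, mean = 9/1 ≈ 9.000
  cycle 0 → 1 → 0: weight = 5, length = 2, mean = 5/2 ≈ 2.500
  cycle 0 → 2 → 0: weight = 15, length = 2, mean = 15/2 ≈ 7.500
  cycle 1 → 0 → 1: weight = 5, length = 2, mean = 5/2 ≈ 2.500
Minimum mean = 2.500, attained e.g. along the cycle 0 → 1 → 0 with weight 5 and length 2. So λ(A) = 5/2 = 5/2.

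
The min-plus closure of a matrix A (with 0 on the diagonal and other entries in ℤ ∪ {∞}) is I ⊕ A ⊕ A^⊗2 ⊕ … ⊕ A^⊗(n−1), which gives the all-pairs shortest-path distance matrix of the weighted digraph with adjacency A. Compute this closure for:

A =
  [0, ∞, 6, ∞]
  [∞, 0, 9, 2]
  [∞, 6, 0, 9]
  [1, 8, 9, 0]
Closure =
  [0, 12, 6, 14]
  [3, 0, 9, 2]
  [9, 6, 0, 8]
  [1, 8, 7, 0]

This is the Floyd-Warshall all-pairs shortest-path computation. For each intermediate vertex k = 0, 1, …, 3, update dist[i][j] ← min(dist[i][j], dist[i][k] + dist[k][j]). The final matrix gives, for each (i, j), the minimum total weight of any directed path from i to j (possibly empty when i = j).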